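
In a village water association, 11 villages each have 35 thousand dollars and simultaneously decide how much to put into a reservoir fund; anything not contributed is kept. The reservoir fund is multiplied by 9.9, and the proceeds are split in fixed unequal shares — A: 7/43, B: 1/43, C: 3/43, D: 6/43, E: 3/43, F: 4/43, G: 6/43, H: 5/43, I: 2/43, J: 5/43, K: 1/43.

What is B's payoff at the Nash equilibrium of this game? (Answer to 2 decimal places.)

Player j's private return per contributed unit is 9.9 × (j's share). Contributing is weakly dominant for j when that share is at least 1/9.9 = 0.1010, and contributing 0 is dominant otherwise.
A, D, G, H and J are above the threshold, contributing 35 each; the remaining 6 contribute 0. Total contributed: 175.
B keeps 35 and receives 9.9 × 175 × 1/43 = 40.29 from the reservoir fund, for a payoff of 75.29.

75.29 thousand dollars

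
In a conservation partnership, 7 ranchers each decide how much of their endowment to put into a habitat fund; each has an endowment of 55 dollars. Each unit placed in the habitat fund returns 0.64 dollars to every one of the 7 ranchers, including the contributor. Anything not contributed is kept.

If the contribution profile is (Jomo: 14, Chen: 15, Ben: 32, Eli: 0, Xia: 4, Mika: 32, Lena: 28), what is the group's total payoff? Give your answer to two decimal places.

Total contributed: 14 + 15 + 32 + 0 + 4 + 32 + 28 = 125; total kept: 7 × 55 − 125 = 260.
The habitat fund pays out 0.64 × 7 × 125 = 560.00 in aggregate.
Group total = 260 + 560.00 = 820.00.

820.00 dollars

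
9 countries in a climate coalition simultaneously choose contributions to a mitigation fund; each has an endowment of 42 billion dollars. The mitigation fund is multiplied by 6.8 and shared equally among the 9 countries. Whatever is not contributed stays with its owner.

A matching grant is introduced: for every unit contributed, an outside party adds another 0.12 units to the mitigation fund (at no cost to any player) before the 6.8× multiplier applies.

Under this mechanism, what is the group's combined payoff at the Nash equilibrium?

378.00 billion dollars

Even with the mechanism, each unit contributed returns only 6.8 × 1.12 / 9 = 0.8462 per unit of net cost, so contributing nothing is still dominant.
At the Nash equilibrium no one contributes; group total payoff = 9 × 42 = 378.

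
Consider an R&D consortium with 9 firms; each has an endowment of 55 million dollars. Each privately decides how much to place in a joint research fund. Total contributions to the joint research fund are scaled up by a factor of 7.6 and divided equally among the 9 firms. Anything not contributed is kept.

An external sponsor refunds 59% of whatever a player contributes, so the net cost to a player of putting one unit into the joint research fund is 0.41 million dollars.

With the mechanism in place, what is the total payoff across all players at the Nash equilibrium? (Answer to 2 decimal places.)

The effective private return per unit is now (7.6/9) / 0.41 = 2.0596 > 1, so every player's dominant strategy flips to full contribution.
So the Nash equilibrium is full contribution by all 9; the group earns 9 × (55 × 0.59 + 7.6 × 55) = 4054.05.

4054.05 million dollars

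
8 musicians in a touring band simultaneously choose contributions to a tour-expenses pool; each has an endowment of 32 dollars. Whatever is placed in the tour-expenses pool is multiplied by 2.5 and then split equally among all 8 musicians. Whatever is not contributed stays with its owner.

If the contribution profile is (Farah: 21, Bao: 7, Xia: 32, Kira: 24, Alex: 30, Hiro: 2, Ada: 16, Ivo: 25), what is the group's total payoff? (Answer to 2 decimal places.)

Total contributed: 21 + 7 + 32 + 24 + 30 + 2 + 16 + 25 = 157; total kept: 8 × 32 − 157 = 99.
The tour-expenses pool pays out 2.5 × 157 = 392.50 in aggregate.
Group total = 99 + 392.50 = 491.50.

491.50 dollars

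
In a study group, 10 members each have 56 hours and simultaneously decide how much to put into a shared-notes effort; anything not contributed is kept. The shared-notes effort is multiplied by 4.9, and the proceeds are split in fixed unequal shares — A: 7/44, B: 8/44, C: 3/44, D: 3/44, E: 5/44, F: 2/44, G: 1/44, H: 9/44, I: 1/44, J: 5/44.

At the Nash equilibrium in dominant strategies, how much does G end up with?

For player j, contributing a unit is worthwhile iff 4.9 × (j's share) ≥ 1, i.e. iff j's share is at least 0.2041.
Only H (9/44) clears that bar, contributing 56; the remaining 9 contribute 0. Total contributed: 56.
G keeps 56 and receives 4.9 × 56 × 1/44 = 6.24 from the shared-notes effort, for a payoff of 62.24.

62.24 hours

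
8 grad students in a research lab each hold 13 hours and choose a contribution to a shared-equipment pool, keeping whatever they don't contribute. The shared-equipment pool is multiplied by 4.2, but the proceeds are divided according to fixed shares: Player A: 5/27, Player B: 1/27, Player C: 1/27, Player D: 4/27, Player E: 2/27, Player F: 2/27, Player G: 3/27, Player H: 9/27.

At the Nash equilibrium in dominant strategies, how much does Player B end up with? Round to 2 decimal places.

15.02 hours

Each unit j contributes comes back to j as 4.2 × (j's share), so j prefers to contribute only if that share exceeds 1/4.2 = 0.2381; otherwise keeping the unit dominates.
The only share above 0.2381 is Player H's 9/27, contributing 13; the remaining 7 contribute 0. Total contributed: 13.
Player B keeps 13 and receives 4.2 × 13 × 1/27 = 2.02 from the shared-equipment pool, for a payoff of 15.02.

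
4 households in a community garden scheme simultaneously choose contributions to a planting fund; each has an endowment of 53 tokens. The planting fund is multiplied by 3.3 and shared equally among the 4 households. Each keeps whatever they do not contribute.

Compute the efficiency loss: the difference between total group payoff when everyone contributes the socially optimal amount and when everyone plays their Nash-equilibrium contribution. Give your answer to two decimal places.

487.60 tokens

Each contributed unit returns 3.3/4 = 0.8250 to its contributor — below 1 — so contributing 0 is dominant for every player. At the Nash equilibrium everyone keeps their 53, and the group total is 4 × 53 = 212.
Each contributed unit returns 3.300 to the group as a whole (0.8250 to each of 4 players), which exceeds 1, so the social optimum is full contribution: group total = 3.300 × 212 = 699.60.
Efficiency loss = 699.60 − 212 = 487.60.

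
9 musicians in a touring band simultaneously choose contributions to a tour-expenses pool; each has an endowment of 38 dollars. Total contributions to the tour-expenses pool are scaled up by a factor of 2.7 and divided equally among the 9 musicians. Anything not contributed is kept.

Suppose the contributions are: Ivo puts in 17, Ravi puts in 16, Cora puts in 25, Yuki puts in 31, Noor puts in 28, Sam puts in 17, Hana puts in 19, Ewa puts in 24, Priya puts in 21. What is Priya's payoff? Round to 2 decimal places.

Total contributed: 17 + 16 + 25 + 31 + 28 + 17 + 19 + 24 + 21 = 198.
Each receives 2.7 × 198 / 9 = 59.40 from the tour-expenses pool.
Priya keeps 38 − 21 = 17, so Priya's payoff is 17 + 59.40 = 76.40.

76.40 dollars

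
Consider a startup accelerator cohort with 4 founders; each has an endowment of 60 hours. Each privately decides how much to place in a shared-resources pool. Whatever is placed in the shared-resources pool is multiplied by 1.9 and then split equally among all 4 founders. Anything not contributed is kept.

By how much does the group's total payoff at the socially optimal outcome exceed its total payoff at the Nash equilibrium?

Each contributed unit returns 1.9/4 = 0.4750 to its contributor — below 1 — so contributing 0 is dominant for every player. At the Nash equilibrium everyone keeps their 60, and the group total is 4 × 60 = 240.
Each contributed unit returns 1.900 to the group as a whole (0.4750 to each of 4 players), which exceeds 1, so the social optimum is full contribution: group total = 1.900 × 240 = 456.00.
Efficiency loss = 456.00 − 240 = 216.00.

216.00 hours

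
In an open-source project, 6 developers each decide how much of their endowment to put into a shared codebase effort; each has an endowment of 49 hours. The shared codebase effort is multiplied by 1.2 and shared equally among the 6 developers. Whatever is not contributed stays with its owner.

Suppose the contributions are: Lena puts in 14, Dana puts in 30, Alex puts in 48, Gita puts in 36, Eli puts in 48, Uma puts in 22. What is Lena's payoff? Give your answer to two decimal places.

74.60 hours

Total contributed: 14 + 30 + 48 + 36 + 48 + 22 = 198.
Each receives 1.2 × 198 / 6 = 39.60 from the shared codebase effort.
Lena keeps 49 − 14 = 35, so Lena's payoff is 35 + 39.60 = 74.60.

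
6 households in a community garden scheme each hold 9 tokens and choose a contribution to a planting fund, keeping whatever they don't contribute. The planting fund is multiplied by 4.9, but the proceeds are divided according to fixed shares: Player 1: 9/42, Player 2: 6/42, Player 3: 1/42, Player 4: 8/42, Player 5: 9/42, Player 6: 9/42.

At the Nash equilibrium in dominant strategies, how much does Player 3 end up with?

Each unit j contributes comes back to j as 4.9 × (j's share), so j prefers to contribute only if that share exceeds 1/4.9 = 0.2041; otherwise keeping the unit dominates.
Player 1, Player 5 and Player 6 clear that bar, contributing 9 each; the remaining 3 contribute 0. Total contributed: 27.
Player 3 keeps 9 and receives 4.9 × 27 × 1/42 = 3.15 from the planting fund, for a payoff of 12.15.

12.15 tokens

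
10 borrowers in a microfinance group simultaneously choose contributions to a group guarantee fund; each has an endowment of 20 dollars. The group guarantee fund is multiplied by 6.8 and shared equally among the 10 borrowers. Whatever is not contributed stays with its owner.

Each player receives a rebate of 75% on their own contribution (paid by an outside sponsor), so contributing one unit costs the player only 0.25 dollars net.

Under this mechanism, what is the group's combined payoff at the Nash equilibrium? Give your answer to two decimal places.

Under the mechanism each unit contributed yields (6.8/10) / 0.25 = 2.7200 back to its contributor per unit of net cost, which exceeds 1, making full contribution the dominant choice for everyone.
So the Nash equilibrium is full contribution by all 10; the group earns 10 × (20 × 0.75 + 6.8 × 20) = 1510.00.

1510.00 dollars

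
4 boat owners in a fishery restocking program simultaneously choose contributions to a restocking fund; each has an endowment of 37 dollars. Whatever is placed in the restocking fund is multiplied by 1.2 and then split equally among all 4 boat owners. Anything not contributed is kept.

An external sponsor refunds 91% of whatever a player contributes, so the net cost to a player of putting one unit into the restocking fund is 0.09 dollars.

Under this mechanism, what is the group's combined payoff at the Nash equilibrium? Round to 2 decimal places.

312.28 dollars

Under the mechanism each unit contributed yields (1.2/4) / 0.09 = 3.3333 back to its contributor per unit of net cost, which exceeds 1, making full contribution the dominant choice for everyone.
At the Nash equilibrium everyone contributes 37. Group total payoff = 4 × (37 × 0.91 + 1.2 × 37) = 312.28.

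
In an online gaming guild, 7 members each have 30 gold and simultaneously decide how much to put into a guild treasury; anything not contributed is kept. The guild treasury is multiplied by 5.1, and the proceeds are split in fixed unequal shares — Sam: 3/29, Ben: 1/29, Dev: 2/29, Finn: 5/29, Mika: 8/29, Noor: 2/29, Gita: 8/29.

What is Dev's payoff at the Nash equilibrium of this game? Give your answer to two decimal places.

Player j's private return per contributed unit is 5.1 × (j's share). Contributing is weakly dominant for j when that share is at least 1/5.1 = 0.1961, and contributing 0 is dominant otherwise.
Mika and Gita clear that bar, contributing 30 each; the remaining 5 contribute 0. Total contributed: 60.
Dev keeps 30 and receives 5.1 × 60 × 2/29 = 21.10 from the guild treasury, for a payoff of 51.10.

51.10 gold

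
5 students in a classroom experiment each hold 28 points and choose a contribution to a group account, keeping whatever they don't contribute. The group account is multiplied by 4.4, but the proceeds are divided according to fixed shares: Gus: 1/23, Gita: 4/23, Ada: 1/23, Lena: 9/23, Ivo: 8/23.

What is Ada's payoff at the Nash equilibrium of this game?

Each unit j contributes comes back to j as 4.4 × (j's share), so j prefers to contribute only if that share exceeds 1/4.4 = 0.2273; otherwise keeping the unit dominates.
Lena and Ivo are above the threshold, contributing 28 each; the remaining 3 contribute 0. Total contributed: 56.
Ada keeps 28 and receives 4.4 × 56 × 1/23 = 10.71 from the group account, for a payoff of 38.71.

38.71 points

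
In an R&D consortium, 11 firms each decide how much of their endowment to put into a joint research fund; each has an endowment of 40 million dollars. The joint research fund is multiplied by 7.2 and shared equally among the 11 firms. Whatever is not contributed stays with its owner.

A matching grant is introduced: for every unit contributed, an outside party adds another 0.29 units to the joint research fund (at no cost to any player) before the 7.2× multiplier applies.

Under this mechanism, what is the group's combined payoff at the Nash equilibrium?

440.00 million dollars

The effective private return is 7.2 × 1.29 / 11 = 0.8444, which is still under 1, so the mechanism doesn't change anyone's dominant strategy: zero contribution.
At the Nash equilibrium no one contributes; group total payoff = 11 × 40 = 440.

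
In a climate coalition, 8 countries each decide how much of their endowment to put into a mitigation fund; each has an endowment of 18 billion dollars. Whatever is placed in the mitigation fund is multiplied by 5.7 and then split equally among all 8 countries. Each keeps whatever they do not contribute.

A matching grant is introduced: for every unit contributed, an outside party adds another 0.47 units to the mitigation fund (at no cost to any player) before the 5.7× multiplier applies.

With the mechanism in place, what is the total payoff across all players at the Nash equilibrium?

1206.58 billion dollars

With the mechanism, a contributed unit returns 5.7 × 1.47 / 8 = 1.0474 per unit of net cost to the contributor — now above 1 — so contributing fully is weakly dominant for every player.
At the Nash equilibrium everyone contributes 18. Group total payoff = 5.7 × 1.47 × 144 = 1206.58.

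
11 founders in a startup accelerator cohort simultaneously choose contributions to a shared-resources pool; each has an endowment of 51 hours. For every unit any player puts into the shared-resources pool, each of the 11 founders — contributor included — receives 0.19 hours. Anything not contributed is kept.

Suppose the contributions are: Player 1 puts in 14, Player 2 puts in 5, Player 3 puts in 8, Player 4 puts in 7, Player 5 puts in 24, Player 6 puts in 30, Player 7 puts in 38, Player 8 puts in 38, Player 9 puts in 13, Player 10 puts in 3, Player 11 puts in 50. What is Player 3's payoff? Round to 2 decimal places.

Total contributed: 14 + 5 + 8 + 7 + 24 + 30 + 38 + 38 + 13 + 3 + 50 = 230.
Each receives 0.19 × 230 = 43.70 from the shared-resources pool.
Player 3 keeps 51 − 8 = 43, so Player 3's payoff is 43 + 43.70 = 86.70.

86.70 hours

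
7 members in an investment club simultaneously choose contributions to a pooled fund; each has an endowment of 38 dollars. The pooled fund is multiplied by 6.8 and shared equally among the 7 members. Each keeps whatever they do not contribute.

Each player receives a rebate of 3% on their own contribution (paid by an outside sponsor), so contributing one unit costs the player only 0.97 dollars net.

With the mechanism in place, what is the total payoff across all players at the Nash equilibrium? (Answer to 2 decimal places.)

The effective private return per unit is now (6.8/7) / 0.97 = 1.0015 > 1, so every player's dominant strategy flips to full contribution.
So the Nash equilibrium is full contribution by all 7; the group earns 7 × (38 × 0.03 + 6.8 × 38) = 1816.78.

1816.78 dollars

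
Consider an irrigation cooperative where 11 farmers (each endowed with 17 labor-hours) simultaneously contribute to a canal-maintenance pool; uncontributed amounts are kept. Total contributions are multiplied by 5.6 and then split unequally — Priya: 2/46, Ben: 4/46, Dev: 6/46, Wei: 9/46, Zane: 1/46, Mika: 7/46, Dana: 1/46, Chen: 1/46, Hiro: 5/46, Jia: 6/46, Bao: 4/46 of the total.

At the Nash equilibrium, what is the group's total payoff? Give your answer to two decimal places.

265.20 labor-hours

A player with share s gets back 5.6·s per unit contributed, so full contribution is dominant for anyone with s > 1/5.6 = 0.1786 and zero contribution is dominant for anyone below.
The only share above 0.1786 is Wei's 9/46, contributing 17; the remaining 10 contribute 0. Total contributed: 17.
The canal-maintenance pool pays out 5.6 × 17 = 95.20 in total (split across the unequal shares, but the aggregate is all that matters for the group sum).
The 10 free-riders keep 17 each, adding 170. Group total = 170 + 95.20 = 265.20.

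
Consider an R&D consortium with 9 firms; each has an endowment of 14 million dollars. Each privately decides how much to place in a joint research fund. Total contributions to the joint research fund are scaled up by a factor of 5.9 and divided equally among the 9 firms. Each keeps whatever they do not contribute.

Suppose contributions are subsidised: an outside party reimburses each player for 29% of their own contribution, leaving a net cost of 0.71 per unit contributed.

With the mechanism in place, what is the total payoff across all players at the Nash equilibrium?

The effective private return is (5.9/9) / 0.71 = 0.9233, which is still under 1, so the mechanism doesn't change anyone's dominant strategy: zero contribution.
Everyone keeps their endowment and the group total is 9 × 14 = 126.

126.00 million dollars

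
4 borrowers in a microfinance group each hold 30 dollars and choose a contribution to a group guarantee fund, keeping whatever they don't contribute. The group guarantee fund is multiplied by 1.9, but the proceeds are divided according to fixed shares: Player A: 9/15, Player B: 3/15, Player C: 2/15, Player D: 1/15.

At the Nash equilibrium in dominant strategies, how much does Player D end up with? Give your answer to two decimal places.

33.80 dollars

A player with share s gets back 1.9·s per unit contributed, so full contribution is dominant for anyone with s > 1/1.9 = 0.5263 and zero contribution is dominant for anyone below.
Only Player A (9/15) clears that bar, contributing 30; the remaining 3 contribute 0. Total contributed: 30.
Player D keeps 30 and receives 1.9 × 30 × 1/15 = 3.80 from the group guarantee fund, for a payoff of 33.80.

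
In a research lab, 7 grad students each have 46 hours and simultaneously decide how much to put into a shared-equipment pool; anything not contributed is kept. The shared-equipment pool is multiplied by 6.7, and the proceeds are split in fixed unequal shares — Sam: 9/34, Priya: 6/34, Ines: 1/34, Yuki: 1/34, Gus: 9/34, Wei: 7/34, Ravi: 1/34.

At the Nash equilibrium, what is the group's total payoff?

1370.80 hours

Player j's private return per contributed unit is 6.7 × (j's share). Contributing is weakly dominant for j when that share is at least 1/6.7 = 0.1493, and contributing 0 is dominant otherwise.
The shares above 0.1493 belong to Sam, Priya, Gus and Wei, contributing 46 each; the remaining 3 contribute 0. Total contributed: 184.
The shared-equipment pool pays out 6.7 × 184 = 1232.80 in total (split across the unequal shares, but the aggregate is all that matters for the group sum).
The 3 free-riders keep 46 each, adding 138. Group total = 138 + 1232.80 = 1370.80.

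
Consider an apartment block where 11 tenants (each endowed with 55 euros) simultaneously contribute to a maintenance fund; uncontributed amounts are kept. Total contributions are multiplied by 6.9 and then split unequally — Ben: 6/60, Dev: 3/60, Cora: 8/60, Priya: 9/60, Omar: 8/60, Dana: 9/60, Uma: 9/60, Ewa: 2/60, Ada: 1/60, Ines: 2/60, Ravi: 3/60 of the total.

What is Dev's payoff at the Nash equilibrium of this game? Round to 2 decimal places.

111.93 euros

Each unit j contributes comes back to j as 6.9 × (j's share), so j prefers to contribute only if that share exceeds 1/6.9 = 0.1449; otherwise keeping the unit dominates.
The shares above 0.1449 belong to Priya, Dana and Uma, contributing 55 each; the remaining 8 contribute 0. Total contributed: 165.
Dev keeps 55 and receives 6.9 × 165 × 3/60 = 56.93 from the maintenance fund, for a payoff of 111.93.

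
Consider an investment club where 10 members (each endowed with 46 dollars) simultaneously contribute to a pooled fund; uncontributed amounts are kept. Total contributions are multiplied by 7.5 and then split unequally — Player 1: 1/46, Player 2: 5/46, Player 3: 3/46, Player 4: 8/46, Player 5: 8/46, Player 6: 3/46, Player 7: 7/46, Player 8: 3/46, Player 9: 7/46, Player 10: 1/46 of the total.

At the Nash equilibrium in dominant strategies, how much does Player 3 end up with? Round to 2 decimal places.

Each unit j contributes comes back to j as 7.5 × (j's share), so j prefers to contribute only if that share exceeds 1/7.5 = 0.1333; otherwise keeping the unit dominates.
Player 4, Player 5, Player 7 and Player 9 are above the threshold, contributing 46 each; the remaining 6 contribute 0. Total contributed: 184.
Player 3 keeps 46 and receives 7.5 × 184 × 3/46 = 90.00 from the pooled fund, for a payoff of 136.00.

136.00 dollars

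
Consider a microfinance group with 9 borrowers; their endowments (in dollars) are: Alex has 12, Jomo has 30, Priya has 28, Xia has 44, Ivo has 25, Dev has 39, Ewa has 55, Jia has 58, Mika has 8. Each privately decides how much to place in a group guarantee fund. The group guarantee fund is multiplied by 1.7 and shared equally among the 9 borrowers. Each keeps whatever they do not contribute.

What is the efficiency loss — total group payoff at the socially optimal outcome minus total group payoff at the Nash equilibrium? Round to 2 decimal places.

209.30 dollars

The private return per contributed unit is 1.7/9 = 0.1889 < 1 for every player regardless of endowment, so the Nash equilibrium is zero contribution and the group total is Σ E_j = 12 + 30 + 28 + 44 + 25 + 39 + 55 + 58 + 8 = 299.
Each contributed unit returns 1.700 to the group, so the social optimum is full contribution by everyone: group total = 1.700 × 299 = 508.30.
Efficiency loss = (1.700 − 1) × 299 = 209.30.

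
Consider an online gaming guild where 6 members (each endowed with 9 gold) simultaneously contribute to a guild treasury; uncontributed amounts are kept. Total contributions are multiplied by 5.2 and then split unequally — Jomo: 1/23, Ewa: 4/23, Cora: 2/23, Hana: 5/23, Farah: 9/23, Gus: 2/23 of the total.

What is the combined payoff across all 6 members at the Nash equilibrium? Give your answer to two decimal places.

129.60 gold

A player with share s gets back 5.2·s per unit contributed, so full contribution is dominant for anyone with s > 1/5.2 = 0.1923 and zero contribution is dominant for anyone below.
The shares above 0.1923 belong to Hana and Farah, contributing 9 each; the remaining 4 contribute 0. Total contributed: 18.
The guild treasury pays out 5.2 × 18 = 93.60 in total (split across the unequal shares, but the aggregate is all that matters for the group sum).
The 4 free-riders keep 9 each, adding 36. Group total = 36 + 93.60 = 129.60.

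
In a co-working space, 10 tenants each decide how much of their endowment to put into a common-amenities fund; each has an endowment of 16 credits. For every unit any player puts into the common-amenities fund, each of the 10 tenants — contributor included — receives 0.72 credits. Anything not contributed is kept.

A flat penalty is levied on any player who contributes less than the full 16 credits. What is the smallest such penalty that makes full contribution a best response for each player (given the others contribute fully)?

Given the others contribute fully, the best deviation is to contribute 0 (any partial contribution still incurs the fine and gives up units whose private return 0.72 is below 1).
Deviating from 16 to 0 saves 16 credits but forfeits the deviator's share of the drop in the common-amenities fund: 0.72 × 16 = 11.52.
So the deviation gain is 16 − 11.52 = 4.48, and the fine must be at least 4.48 credits to wipe it out.

4.48 credits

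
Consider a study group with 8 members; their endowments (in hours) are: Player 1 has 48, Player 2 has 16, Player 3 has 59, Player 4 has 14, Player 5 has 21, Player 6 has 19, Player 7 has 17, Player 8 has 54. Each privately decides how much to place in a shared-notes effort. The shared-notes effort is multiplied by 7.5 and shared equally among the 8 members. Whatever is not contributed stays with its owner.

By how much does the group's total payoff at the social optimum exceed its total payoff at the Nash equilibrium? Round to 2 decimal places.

The private return per contributed unit is 7.5/8 = 0.9375 < 1 for every player regardless of endowment, so the Nash equilibrium is zero contribution and the group total is Σ E_j = 48 + 16 + 59 + 14 + 21 + 19 + 17 + 54 = 248.
Each contributed unit returns 7.500 to the group, so the social optimum is full contribution by everyone: group total = 7.500 × 248 = 1860.00.
Efficiency loss = (7.500 − 1) × 248 = 1612.00.

1612.00 hours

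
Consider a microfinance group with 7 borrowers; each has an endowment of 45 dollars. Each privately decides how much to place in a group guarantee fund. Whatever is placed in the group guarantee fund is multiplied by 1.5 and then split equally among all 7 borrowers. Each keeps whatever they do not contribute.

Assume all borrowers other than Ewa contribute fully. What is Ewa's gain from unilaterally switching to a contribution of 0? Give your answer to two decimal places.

Switching from a contribution of 45 to 0 lets Ewa keep an extra 45 dollars, but lowers the group guarantee fund by 45, which costs Ewa their own share of that drop: 1.5/7 × 45 = 9.64.
Net gain = 45 − 9.64 = 35.36. The private return per contributed unit (0.2143) is below 1, so free-riding is indeed the best response regardless of what the others do.

35.36 dollars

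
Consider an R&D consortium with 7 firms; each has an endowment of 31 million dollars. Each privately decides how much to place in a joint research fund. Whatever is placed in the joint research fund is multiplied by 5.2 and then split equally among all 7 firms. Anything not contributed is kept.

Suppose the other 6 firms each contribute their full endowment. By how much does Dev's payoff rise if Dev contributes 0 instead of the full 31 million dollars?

7.97 million dollars

Switching from a contribution of 31 to 0 lets Dev keep an extra 31 million dollars, but lowers the joint research fund by 31, which costs Dev their own share of that drop: 5.2/7 × 31 = 23.03.
Net gain = 31 − 23.03 = 7.97. The private return per contributed unit (0.7429) is below 1, so free-riding is indeed the best response regardless of what the others do.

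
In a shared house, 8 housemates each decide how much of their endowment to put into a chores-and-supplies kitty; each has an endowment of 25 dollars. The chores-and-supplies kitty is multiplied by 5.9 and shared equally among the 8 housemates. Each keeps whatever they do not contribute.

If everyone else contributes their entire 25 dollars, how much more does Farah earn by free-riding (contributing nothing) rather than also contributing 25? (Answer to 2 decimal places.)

6.56 dollars

Switching from a contribution of 25 to 0 lets Farah keep an extra 25 dollars, but lowers the chores-and-supplies kitty by 25, which costs Farah their own share of that drop: 5.9/8 × 25 = 18.44.
Net gain = 25 − 18.44 = 6.56. The private return per contributed unit (0.7375) is below 1, so free-riding is indeed the best response regardless of what the others do.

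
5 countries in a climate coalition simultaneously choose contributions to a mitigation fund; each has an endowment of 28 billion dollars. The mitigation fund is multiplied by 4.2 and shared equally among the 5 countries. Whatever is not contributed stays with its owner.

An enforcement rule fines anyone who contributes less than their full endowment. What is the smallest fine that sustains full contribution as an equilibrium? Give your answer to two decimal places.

4.48 billion dollars

Given the others contribute fully, the best deviation is to contribute 0 (any partial contribution still incurs the fine and gives up units whose private return 0.8400 is below 1).
Deviating from 28 to 0 saves 28 billion dollars but forfeits the deviator's share of the drop in the mitigation fund: 4.2/5 × 28 = 23.52.
So the deviation gain is 28 − 23.52 = 4.48, and the fine must be at least 4.48 billion dollars to wipe it out.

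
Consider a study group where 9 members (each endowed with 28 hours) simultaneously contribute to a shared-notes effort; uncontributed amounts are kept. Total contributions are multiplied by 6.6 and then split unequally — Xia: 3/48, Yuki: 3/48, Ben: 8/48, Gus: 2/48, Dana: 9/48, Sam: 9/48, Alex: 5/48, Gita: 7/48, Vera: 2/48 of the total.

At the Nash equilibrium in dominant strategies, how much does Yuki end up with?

62.65 hours

For player j, contributing a unit is worthwhile iff 6.6 × (j's share) ≥ 1, i.e. iff j's share is at least 0.1515.
Ben, Dana and Sam are above the threshold, contributing 28 each; the remaining 6 contribute 0. Total contributed: 84.
Yuki keeps 28 and receives 6.6 × 84 × 3/48 = 34.65 from the shared-notes effort, for a payoff of 62.65.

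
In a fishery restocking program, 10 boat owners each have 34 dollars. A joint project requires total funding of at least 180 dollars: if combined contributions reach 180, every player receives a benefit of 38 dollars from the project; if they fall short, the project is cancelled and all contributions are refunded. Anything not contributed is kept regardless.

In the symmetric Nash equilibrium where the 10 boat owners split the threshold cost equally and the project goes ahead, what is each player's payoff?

Equal share of the threshold: 180/10 = 18.
At this profile no one gains by cutting their contribution: any cut drops the total below 180, the project is cancelled, contributions are refunded, and the deviator ends with 34, which is less than 34 − 18 + 38 = 54. Contributing more than 18 just wastes the excess. So contributing exactly 18 is a best response.
Each player's payoff: 34 − 18 + 38 = 54.

54 dollars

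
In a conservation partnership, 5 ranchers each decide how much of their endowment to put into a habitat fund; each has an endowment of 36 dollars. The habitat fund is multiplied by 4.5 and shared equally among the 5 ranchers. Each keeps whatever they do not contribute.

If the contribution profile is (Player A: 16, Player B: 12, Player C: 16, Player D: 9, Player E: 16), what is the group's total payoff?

421.50 dollars

Total contributed: 16 + 12 + 16 + 9 + 16 = 69; total kept: 5 × 36 − 69 = 111.
The habitat fund pays out 4.5 × 69 = 310.50 in aggregate.
Group total = 111 + 310.50 = 421.50.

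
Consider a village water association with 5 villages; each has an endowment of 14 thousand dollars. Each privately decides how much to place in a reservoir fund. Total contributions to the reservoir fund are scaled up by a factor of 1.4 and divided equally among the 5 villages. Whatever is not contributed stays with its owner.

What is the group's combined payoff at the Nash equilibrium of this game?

70.00 thousand dollars

Each contributed unit returns 1.4/5 = 0.2800 to its contributor — below 1 — so contributing 0 is dominant for every player. At the Nash equilibrium everyone keeps their 14, and the group total is 5 × 14 = 70.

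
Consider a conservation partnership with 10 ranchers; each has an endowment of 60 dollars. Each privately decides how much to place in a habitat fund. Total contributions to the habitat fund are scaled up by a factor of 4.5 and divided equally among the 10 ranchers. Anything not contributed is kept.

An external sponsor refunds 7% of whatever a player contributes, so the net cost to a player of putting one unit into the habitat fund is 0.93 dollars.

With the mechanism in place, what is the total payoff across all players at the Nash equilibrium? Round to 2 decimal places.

600.00 dollars

With the mechanism, a contributed unit returns (4.5/10) / 0.93 = 0.4839 per unit of net cost — still below 1 — so contributing 0 remains dominant for every player.
At the Nash equilibrium no one contributes; group total payoff = 10 × 60 = 600.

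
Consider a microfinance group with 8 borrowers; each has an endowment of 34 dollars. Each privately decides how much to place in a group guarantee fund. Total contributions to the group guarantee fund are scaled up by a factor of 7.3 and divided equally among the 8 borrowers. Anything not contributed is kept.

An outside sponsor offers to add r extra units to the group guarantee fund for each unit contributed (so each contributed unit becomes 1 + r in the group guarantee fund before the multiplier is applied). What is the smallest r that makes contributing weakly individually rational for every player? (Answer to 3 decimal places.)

With matching at rate r, one contributed unit becomes (1 + r) in the group guarantee fund and returns 7.3 × (1 + r) / 8 to the contributor.
Setting this equal to 1: 1 + r = 8/7.3 = 1.0959.
So the minimum matching rate is r = 1.0959 − 1 = 0.096.

0.096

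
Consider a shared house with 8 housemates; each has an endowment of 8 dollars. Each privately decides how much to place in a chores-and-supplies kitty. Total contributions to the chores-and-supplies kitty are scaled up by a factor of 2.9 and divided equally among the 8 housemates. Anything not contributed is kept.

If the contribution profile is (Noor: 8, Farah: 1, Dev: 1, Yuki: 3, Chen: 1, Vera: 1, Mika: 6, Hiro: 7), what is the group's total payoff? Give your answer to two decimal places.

117.20 dollars

Total contributed: 8 + 1 + 1 + 3 + 1 + 1 + 6 + 7 = 28; total kept: 8 × 8 − 28 = 36.
The chores-and-supplies kitty pays out 2.9 × 28 = 81.20 in aggregate.
Group total = 36 + 81.20 = 117.20.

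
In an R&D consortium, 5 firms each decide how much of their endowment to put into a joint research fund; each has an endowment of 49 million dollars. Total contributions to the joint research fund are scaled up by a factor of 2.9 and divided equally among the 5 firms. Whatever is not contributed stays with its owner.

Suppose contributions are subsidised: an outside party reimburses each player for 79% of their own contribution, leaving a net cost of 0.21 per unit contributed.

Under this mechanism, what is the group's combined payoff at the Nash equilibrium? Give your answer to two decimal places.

904.05 million dollars

With the mechanism, a contributed unit returns (2.9/5) / 0.21 = 2.7619 per unit of net cost to the contributor — now above 1 — so contributing fully is weakly dominant for every player.
At the Nash equilibrium everyone contributes 49. Group total payoff = 5 × (49 × 0.79 + 2.9 × 49) = 904.05.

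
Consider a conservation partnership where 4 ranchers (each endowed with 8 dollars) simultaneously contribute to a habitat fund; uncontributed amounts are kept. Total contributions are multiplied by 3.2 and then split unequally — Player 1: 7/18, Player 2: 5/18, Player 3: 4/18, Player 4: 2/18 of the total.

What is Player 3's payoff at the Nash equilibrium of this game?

Player j's private return per contributed unit is 3.2 × (j's share). Contributing is weakly dominant for j when that share is at least 1/3.2 = 0.3125, and contributing 0 is dominant otherwise.
Player 1 alone (share 7/18) is above the threshold, contributing 8; the remaining 3 contribute 0. Total contributed: 8.
Player 3 keeps 8 and receives 3.2 × 8 × 4/18 = 5.69 from the habitat fund, for a payoff of 13.69.

13.69 dollars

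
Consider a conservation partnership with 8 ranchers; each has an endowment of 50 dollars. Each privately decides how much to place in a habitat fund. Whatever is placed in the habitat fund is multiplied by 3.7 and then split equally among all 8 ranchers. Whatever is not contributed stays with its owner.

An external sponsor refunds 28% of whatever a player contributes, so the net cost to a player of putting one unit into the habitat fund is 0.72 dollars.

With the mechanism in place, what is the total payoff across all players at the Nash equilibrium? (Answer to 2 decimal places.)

400.00 dollars

With the mechanism, a contributed unit returns (3.7/8) / 0.72 = 0.6424 per unit of net cost — still below 1 — so contributing 0 remains dominant for every player.
Everyone keeps their endowment and the group total is 8 × 50 = 400.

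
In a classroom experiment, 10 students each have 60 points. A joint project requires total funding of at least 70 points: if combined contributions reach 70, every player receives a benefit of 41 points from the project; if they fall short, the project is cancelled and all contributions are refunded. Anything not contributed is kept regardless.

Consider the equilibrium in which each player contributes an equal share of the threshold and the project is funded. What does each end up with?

94 points

Equal share of the threshold: 70/10 = 7.
At this profile no one gains by cutting their contribution: any cut drops the total below 70, the project is cancelled, contributions are refunded, and the deviator ends with 60, which is less than 60 − 7 + 41 = 94. Contributing more than 7 just wastes the excess. So contributing exactly 7 is a best response.
Each player's payoff: 60 − 7 + 41 = 94.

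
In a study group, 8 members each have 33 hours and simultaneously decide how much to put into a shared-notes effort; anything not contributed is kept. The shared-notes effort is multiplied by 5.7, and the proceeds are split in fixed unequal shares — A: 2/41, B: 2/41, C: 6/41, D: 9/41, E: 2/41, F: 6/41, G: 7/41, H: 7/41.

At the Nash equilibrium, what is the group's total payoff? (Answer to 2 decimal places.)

For player j, contributing a unit is worthwhile iff 5.7 × (j's share) ≥ 1, i.e. iff j's share is at least 0.1754.
D alone (share 9/41) is above the threshold, contributing 33; the remaining 7 contribute 0. Total contributed: 33.
The shared-notes effort pays out 5.7 × 33 = 188.10 in total (split across the unequal shares, but the aggregate is all that matters for the group sum).
The 7 free-riders keep 33 each, adding 231. Group total = 231 + 188.10 = 419.10.

419.10 hours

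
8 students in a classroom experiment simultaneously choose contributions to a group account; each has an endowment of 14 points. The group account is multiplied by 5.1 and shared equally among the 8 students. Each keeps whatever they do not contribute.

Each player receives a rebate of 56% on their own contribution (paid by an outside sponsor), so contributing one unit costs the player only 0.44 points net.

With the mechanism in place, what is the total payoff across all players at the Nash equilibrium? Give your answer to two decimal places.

With the mechanism, a contributed unit returns (5.1/8) / 0.44 = 1.4489 per unit of net cost to the contributor — now above 1 — so contributing fully is weakly dominant for every player.
At the Nash equilibrium everyone contributes 14. Group total payoff = 8 × (14 × 0.56 + 5.1 × 14) = 633.92.

633.92 points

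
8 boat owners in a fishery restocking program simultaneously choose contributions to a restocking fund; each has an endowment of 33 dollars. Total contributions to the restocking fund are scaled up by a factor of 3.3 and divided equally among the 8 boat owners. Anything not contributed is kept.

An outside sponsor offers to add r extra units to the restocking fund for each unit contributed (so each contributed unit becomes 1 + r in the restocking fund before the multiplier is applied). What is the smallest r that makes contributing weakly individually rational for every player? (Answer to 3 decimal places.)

1.424

With matching at rate r, one contributed unit becomes (1 + r) in the restocking fund and returns 3.3 × (1 + r) / 8 to the contributor.
Setting this equal to 1: 1 + r = 8/3.3 = 2.4242.
So the minimum matching rate is r = 2.4242 − 1 = 1.424.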